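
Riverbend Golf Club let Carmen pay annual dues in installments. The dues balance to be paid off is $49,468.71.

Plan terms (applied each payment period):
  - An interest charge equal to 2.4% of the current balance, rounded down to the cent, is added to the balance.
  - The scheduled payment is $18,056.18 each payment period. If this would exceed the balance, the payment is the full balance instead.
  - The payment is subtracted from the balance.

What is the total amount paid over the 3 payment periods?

$51,806.16

Payment period 1: opening $49,468.71; interest $1,187.24 → $50,655.95; payment $18,056.18; balance $32,599.77
Payment period 2: opening $32,599.77; interest $782.39 → $33,382.16; payment $18,056.18; balance $15,325.98
Payment period 3: opening $15,325.98; interest $367.82 → $15,693.80; payment $15,693.80; balance $0.00
Total paid: $51,806.16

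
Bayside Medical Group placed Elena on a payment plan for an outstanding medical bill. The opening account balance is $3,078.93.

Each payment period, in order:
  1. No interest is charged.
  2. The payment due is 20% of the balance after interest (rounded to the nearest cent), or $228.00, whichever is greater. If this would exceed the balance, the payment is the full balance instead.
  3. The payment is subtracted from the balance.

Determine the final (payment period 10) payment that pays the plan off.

Payment period 1: $3,078.93 − $615.79 → $2,463.14
Payment period 2: $2,463.14 − $492.63 → $1,970.51
Payment period 3: $1,970.51 − $394.10 → $1,576.41
Payment period 4: $1,576.41 − $315.28 → $1,261.13
Payment period 5: $1,261.13 − $252.23 → $1,008.90
Payment period 6: $1,008.90 − $228.00 → $780.90
Payment period 7: $780.90 − $228.00 → $552.90
Payment period 8: $552.90 − $228.00 → $324.90
Payment period 9: $324.90 − $228.00 → $96.90
Payment period 10: $96.90 − $96.90 → $0.00

$96.90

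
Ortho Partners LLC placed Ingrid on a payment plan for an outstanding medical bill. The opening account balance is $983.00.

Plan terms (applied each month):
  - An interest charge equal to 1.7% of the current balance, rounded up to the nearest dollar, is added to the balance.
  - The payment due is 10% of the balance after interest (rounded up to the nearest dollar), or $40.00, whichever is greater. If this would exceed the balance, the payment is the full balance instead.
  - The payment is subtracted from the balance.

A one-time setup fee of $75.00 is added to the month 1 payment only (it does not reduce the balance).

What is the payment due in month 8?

# | Opening | Interest | Payment | Fee | End bal
1 | $983.00 | $17.00 | $100.00 | $75.00 | $900.00
2 | $900.00 | $16.00 | $92.00 | — | $824.00
3 | $824.00 | $15.00 | $84.00 | — | $755.00
4 | $755.00 | $13.00 | $77.00 | — | $691.00
5 | $691.00 | $12.00 | $71.00 | — | $632.00
6 | $632.00 | $11.00 | $65.00 | — | $578.00
7 | $578.00 | $10.00 | $59.00 | — | $529.00
8 | $529.00 | $9.00 | $54.00 | — | $484.00

$54.00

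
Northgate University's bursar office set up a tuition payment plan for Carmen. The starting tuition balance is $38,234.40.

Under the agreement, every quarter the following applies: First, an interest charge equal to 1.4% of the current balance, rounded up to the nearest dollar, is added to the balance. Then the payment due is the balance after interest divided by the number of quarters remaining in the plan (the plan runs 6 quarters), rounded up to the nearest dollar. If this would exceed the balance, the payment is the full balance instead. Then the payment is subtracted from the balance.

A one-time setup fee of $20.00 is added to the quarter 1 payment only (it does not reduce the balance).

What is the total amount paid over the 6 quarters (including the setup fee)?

$40,175.40

Quarter 1: $38,234.40 +$536.00 interest = $38,770.40; pay $6,462.00 (+ $20.00 fee) → $32,308.40
Quarter 2: $32,308.40 +$453.00 interest = $32,761.40; pay $6,553.00 → $26,208.40
Quarter 3: $26,208.40 +$367.00 interest = $26,575.40; pay $6,644.00 → $19,931.40
Quarter 4: $19,931.40 +$280.00 interest = $20,211.40; pay $6,738.00 → $13,473.40
Quarter 5: $13,473.40 +$189.00 interest = $13,662.40; pay $6,832.00 → $6,830.40
Quarter 6: $6,830.40 +$96.00 interest = $6,926.40; pay $6,926.40 → $0.00
Total paid: $40,175.40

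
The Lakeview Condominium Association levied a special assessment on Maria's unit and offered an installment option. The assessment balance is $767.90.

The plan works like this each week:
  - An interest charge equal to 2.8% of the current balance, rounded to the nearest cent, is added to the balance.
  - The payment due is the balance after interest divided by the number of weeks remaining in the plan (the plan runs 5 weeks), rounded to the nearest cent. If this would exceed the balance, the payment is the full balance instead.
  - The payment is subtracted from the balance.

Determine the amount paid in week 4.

$171.52

# | Opening | Interest | Payment | End bal
1 | $767.90 | $21.50 | $157.88 | $631.52
2 | $631.52 | $17.68 | $162.30 | $486.90
3 | $486.90 | $13.63 | $166.84 | $333.69
4 | $333.69 | $9.34 | $171.52 | $171.51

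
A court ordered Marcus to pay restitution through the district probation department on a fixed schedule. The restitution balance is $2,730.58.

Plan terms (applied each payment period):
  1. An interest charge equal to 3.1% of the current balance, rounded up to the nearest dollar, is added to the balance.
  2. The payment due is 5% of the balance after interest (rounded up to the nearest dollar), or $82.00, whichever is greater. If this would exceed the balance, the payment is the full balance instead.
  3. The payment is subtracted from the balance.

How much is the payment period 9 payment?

$120.00

Payment period 1: opening $2,730.58; interest $85.00 → $2,815.58; payment $141.00; balance $2,674.58
Payment period 2: opening $2,674.58; interest $83.00 → $2,757.58; payment $138.00; balance $2,619.58
Payment period 3: opening $2,619.58; interest $82.00 → $2,701.58; payment $136.00; balance $2,565.58
Payment period 4: opening $2,565.58; interest $80.00 → $2,645.58; payment $133.00; balance $2,512.58
Payment period 5: opening $2,512.58; interest $78.00 → $2,590.58; payment $130.00; balance $2,460.58
Payment period 6: opening $2,460.58; interest $77.00 → $2,537.58; payment $127.00; balance $2,410.58
Payment period 7: opening $2,410.58; interest $75.00 → $2,485.58; payment $125.00; balance $2,360.58
Payment period 8: opening $2,360.58; interest $74.00 → $2,434.58; payment $122.00; balance $2,312.58
Payment period 9: opening $2,312.58; interest $72.00 → $2,384.58; payment $120.00; balance $2,264.58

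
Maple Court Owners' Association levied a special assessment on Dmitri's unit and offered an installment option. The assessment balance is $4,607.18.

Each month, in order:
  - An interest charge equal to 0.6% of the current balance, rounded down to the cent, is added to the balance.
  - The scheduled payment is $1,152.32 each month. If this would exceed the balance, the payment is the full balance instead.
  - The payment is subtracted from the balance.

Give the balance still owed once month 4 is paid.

Month 1: $4,607.18 +$27.64 interest = $4,634.82; pay $1,152.32 → $3,482.50
Month 2: $3,482.50 +$20.89 interest = $3,503.39; pay $1,152.32 → $2,351.07
Month 3: $2,351.07 +$14.10 interest = $2,365.17; pay $1,152.32 → $1,212.85
Month 4: $1,212.85 +$7.27 interest = $1,220.12; pay $1,152.32 → $67.80

$67.80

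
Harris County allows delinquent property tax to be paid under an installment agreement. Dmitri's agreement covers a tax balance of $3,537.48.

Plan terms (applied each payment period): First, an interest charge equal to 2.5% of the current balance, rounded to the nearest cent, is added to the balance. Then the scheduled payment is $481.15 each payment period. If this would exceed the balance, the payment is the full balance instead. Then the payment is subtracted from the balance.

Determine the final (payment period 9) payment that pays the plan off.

Payment period 1: $3,537.48 +$88.44 interest = $3,625.92; pay $481.15 → $3,144.77
Payment period 2: $3,144.77 +$78.62 interest = $3,223.39; pay $481.15 → $2,742.24
Payment period 3: $2,742.24 +$68.56 interest = $2,810.80; pay $481.15 → $2,329.65
Payment period 4: $2,329.65 +$58.24 interest = $2,387.89; pay $481.15 → $1,906.74
Payment period 5: $1,906.74 +$47.67 interest = $1,954.41; pay $481.15 → $1,473.26
Payment period 6: $1,473.26 +$36.83 interest = $1,510.09; pay $481.15 → $1,028.94
Payment period 7: $1,028.94 +$25.72 interest = $1,054.66; pay $481.15 → $573.51
Payment period 8: $573.51 +$14.34 interest = $587.85; pay $481.15 → $106.70
Payment period 9: $106.70 +$2.67 interest = $109.37; pay $109.37 → $0.00

$109.37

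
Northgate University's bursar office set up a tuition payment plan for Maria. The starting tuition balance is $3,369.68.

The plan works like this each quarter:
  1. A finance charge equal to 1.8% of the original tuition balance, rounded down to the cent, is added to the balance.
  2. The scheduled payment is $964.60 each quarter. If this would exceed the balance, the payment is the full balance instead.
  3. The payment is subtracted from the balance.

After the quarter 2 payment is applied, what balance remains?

$1,561.78

Quarter 1: $3,369.68 +$60.65 interest = $3,430.33; pay $964.60 → $2,465.73
Quarter 2: $2,465.73 +$60.65 interest = $2,526.38; pay $964.60 → $1,561.78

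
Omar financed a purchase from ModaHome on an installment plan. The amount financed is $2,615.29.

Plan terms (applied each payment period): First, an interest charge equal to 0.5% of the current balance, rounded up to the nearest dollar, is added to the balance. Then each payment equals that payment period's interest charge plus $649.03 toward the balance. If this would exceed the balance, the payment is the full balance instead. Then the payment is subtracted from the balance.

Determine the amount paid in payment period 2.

Payment period 1: $2,615.29 +$14.00 interest = $2,629.29; pay $663.03 → $1,966.26
Payment period 2: $1,966.26 +$10.00 interest = $1,976.26; pay $659.03 → $1,317.23

$659.03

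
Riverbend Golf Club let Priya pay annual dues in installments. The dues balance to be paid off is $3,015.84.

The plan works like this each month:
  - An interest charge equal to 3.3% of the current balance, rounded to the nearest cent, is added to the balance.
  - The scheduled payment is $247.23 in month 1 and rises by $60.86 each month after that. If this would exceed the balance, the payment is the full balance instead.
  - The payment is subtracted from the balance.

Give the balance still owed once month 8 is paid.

$0.00

# | Opening | Interest | Payment | End bal
1 | $3,015.84 | $99.52 | $247.23 | $2,868.13
2 | $2,868.13 | $94.65 | $308.09 | $2,654.69
3 | $2,654.69 | $87.60 | $368.95 | $2,373.34
4 | $2,373.34 | $78.32 | $429.81 | $2,021.85
5 | $2,021.85 | $66.72 | $490.67 | $1,597.90
6 | $1,597.90 | $52.73 | $551.53 | $1,099.10
7 | $1,099.10 | $36.27 | $612.39 | $522.98
8 | $522.98 | $17.26 | $540.24 | $0.00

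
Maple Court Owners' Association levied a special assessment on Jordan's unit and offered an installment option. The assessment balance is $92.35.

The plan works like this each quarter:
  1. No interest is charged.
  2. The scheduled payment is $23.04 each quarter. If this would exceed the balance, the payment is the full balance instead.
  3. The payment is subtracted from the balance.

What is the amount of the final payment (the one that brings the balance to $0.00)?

Quarter 1: opening $92.35; payment $23.04; balance $69.31
Quarter 2: opening $69.31; payment $23.04; balance $46.27
Quarter 3: opening $46.27; payment $23.04; balance $23.23
Quarter 4: opening $23.23; payment $23.04; balance $0.19
Quarter 5: opening $0.19; payment $0.19; balance $0.00

$0.19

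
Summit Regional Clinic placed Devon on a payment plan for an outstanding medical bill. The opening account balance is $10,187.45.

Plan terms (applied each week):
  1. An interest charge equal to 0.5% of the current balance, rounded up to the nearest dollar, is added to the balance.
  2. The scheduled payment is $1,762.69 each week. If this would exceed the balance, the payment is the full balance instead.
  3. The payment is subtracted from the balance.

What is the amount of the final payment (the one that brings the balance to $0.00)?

Week 1: $10,187.45 +$51.00 interest = $10,238.45; pay $1,762.69 → $8,475.76
Week 2: $8,475.76 +$43.00 interest = $8,518.76; pay $1,762.69 → $6,756.07
Week 3: $6,756.07 +$34.00 interest = $6,790.07; pay $1,762.69 → $5,027.38
Week 4: $5,027.38 +$26.00 interest = $5,053.38; pay $1,762.69 → $3,290.69
Week 5: $3,290.69 +$17.00 interest = $3,307.69; pay $1,762.69 → $1,545.00
Week 6: $1,545.00 +$8.00 interest = $1,553.00; pay $1,553.00 → $0.00

$1,553.00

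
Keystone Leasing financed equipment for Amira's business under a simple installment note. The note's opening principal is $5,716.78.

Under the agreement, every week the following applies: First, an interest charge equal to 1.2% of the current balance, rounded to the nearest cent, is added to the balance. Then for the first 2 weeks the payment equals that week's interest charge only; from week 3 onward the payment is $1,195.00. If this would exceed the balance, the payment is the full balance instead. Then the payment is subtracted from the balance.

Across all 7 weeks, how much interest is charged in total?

Week 1: opening $5,716.78; interest $68.60 → $5,785.38; payment $68.60; balance $5,716.78
Week 2: opening $5,716.78; interest $68.60 → $5,785.38; payment $68.60; balance $5,716.78
Week 3: opening $5,716.78; interest $68.60 → $5,785.38; payment $1,195.00; balance $4,590.38
Week 4: opening $4,590.38; interest $55.08 → $4,645.46; payment $1,195.00; balance $3,450.46
Week 5: opening $3,450.46; interest $41.41 → $3,491.87; payment $1,195.00; balance $2,296.87
Week 6: opening $2,296.87; interest $27.56 → $2,324.43; payment $1,195.00; balance $1,129.43
Week 7: opening $1,129.43; interest $13.55 → $1,142.98; payment $1,142.98; balance $0.00
Total interest: $68.60 + $68.60 + $68.60 + $55.08 + $41.41 + $27.56 + $13.55 = $343.40

$343.40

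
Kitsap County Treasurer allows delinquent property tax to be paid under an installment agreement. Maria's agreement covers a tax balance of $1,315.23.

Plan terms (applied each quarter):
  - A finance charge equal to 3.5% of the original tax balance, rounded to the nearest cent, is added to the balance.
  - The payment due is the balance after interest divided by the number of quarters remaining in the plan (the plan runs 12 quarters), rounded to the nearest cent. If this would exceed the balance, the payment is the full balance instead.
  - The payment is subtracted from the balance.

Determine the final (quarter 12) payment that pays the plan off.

# | Opening | Interest | Payment | End bal
1 | $1,315.23 | $46.03 | $113.44 | $1,247.82
2 | $1,247.82 | $46.03 | $117.62 | $1,176.23
3 | $1,176.23 | $46.03 | $122.23 | $1,100.03
4 | $1,100.03 | $46.03 | $127.34 | $1,018.72
5 | $1,018.72 | $46.03 | $133.09 | $931.66
6 | $931.66 | $46.03 | $139.67 | $838.02
7 | $838.02 | $46.03 | $147.34 | $736.71
8 | $736.71 | $46.03 | $156.55 | $626.19
9 | $626.19 | $46.03 | $168.06 | $504.16
10 | $504.16 | $46.03 | $183.40 | $366.79
11 | $366.79 | $46.03 | $206.41 | $206.41
12 | $206.41 | $46.03 | $252.44 | $0.00

$252.44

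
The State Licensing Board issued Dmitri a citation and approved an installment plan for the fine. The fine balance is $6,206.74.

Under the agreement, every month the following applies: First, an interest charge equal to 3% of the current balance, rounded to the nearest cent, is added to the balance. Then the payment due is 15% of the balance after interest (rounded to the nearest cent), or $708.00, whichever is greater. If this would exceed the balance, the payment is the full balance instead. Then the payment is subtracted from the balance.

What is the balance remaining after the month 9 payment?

$393.78

Month 1: $6,206.74 +$186.20 interest = $6,392.94; pay $958.94 → $5,434.00
Month 2: $5,434.00 +$163.02 interest = $5,597.02; pay $839.55 → $4,757.47
Month 3: $4,757.47 +$142.72 interest = $4,900.19; pay $735.03 → $4,165.16
Month 4: $4,165.16 +$124.95 interest = $4,290.11; pay $708.00 → $3,582.11
Month 5: $3,582.11 +$107.46 interest = $3,689.57; pay $708.00 → $2,981.57
Month 6: $2,981.57 +$89.45 interest = $3,071.02; pay $708.00 → $2,363.02
Month 7: $2,363.02 +$70.89 interest = $2,433.91; pay $708.00 → $1,725.91
Month 8: $1,725.91 +$51.78 interest = $1,777.69; pay $708.00 → $1,069.69
Month 9: $1,069.69 +$32.09 interest = $1,101.78; pay $708.00 → $393.78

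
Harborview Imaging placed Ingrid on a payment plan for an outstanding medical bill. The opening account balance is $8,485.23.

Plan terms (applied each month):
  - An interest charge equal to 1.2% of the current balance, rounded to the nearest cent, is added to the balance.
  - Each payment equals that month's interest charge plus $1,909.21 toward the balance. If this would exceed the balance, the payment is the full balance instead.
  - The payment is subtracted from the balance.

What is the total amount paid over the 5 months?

Month 1: opening $8,485.23; interest $101.82 → $8,587.05; payment $2,011.03; balance $6,576.02
Month 2: opening $6,576.02; interest $78.91 → $6,654.93; payment $1,988.12; balance $4,666.81
Month 3: opening $4,666.81; interest $56.00 → $4,722.81; payment $1,965.21; balance $2,757.60
Month 4: opening $2,757.60; interest $33.09 → $2,790.69; payment $1,942.30; balance $848.39
Month 5: opening $848.39; interest $10.18 → $858.57; payment $858.57; balance $0.00
Total paid: $8,765.23

$8,765.23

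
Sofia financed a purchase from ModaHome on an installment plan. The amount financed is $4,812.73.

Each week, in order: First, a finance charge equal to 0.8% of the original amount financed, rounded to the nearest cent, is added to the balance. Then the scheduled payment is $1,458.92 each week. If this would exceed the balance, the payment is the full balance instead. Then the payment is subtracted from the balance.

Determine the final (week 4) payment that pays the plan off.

Week 1: opening $4,812.73; interest $38.50 → $4,851.23; payment $1,458.92; balance $3,392.31
Week 2: opening $3,392.31; interest $38.50 → $3,430.81; payment $1,458.92; balance $1,971.89
Week 3: opening $1,971.89; interest $38.50 → $2,010.39; payment $1,458.92; balance $551.47
Week 4: opening $551.47; interest $38.50 → $589.97; payment $589.97; balance $0.00

$589.97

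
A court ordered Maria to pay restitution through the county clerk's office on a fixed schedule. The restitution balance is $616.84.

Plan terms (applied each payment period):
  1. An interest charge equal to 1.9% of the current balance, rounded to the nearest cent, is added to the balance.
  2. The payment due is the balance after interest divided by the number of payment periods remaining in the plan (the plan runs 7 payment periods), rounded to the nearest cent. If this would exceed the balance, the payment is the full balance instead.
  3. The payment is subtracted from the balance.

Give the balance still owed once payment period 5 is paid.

$193.64

Payment period 1: opening $616.84; interest $11.72 → $628.56; payment $89.79; balance $538.77
Payment period 2: opening $538.77; interest $10.24 → $549.01; payment $91.50; balance $457.51
Payment period 3: opening $457.51; interest $8.69 → $466.20; payment $93.24; balance $372.96
Payment period 4: opening $372.96; interest $7.09 → $380.05; payment $95.01; balance $285.04
Payment period 5: opening $285.04; interest $5.42 → $290.46; payment $96.82; balance $193.64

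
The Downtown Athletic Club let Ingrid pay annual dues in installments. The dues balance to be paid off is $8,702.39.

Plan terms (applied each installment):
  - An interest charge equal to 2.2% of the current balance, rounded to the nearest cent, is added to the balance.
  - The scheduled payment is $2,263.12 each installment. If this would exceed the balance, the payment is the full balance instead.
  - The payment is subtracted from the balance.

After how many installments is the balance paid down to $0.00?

5

Installment 1: $8,702.39 +$191.45 interest = $8,893.84; pay $2,263.12 → $6,630.72
Installment 2: $6,630.72 +$145.88 interest = $6,776.60; pay $2,263.12 → $4,513.48
Installment 3: $4,513.48 +$99.30 interest = $4,612.78; pay $2,263.12 → $2,349.66
Installment 4: $2,349.66 +$51.69 interest = $2,401.35; pay $2,263.12 → $138.23
Installment 5: $138.23 +$3.04 interest = $141.27; pay $141.27 → $0.00
Balance reaches $0.00 in installment 5.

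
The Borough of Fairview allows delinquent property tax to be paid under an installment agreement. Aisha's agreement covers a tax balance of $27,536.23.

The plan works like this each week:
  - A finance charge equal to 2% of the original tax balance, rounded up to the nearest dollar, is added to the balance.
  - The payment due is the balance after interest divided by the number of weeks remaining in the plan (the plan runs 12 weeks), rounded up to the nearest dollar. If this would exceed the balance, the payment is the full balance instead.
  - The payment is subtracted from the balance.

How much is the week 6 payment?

# | Opening | Interest | Payment | End bal
1 | $27,536.23 | $551.00 | $2,341.00 | $25,746.23
2 | $25,746.23 | $551.00 | $2,391.00 | $23,906.23
3 | $23,906.23 | $551.00 | $2,446.00 | $22,011.23
4 | $22,011.23 | $551.00 | $2,507.00 | $20,055.23
5 | $20,055.23 | $551.00 | $2,576.00 | $18,030.23
6 | $18,030.23 | $551.00 | $2,655.00 | $15,926.23

$2,655.00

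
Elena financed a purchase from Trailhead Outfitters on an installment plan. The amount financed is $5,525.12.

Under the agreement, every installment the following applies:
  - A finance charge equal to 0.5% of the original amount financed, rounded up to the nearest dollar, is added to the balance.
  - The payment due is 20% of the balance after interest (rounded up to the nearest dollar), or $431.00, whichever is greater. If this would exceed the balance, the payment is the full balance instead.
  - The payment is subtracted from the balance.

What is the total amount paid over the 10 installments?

Installment 1: $5,525.12 +$28.00 interest = $5,553.12; pay $1,111.00 → $4,442.12
Installment 2: $4,442.12 +$28.00 interest = $4,470.12; pay $895.00 → $3,575.12
Installment 3: $3,575.12 +$28.00 interest = $3,603.12; pay $721.00 → $2,882.12
Installment 4: $2,882.12 +$28.00 interest = $2,910.12; pay $583.00 → $2,327.12
Installment 5: $2,327.12 +$28.00 interest = $2,355.12; pay $472.00 → $1,883.12
Installment 6: $1,883.12 +$28.00 interest = $1,911.12; pay $431.00 → $1,480.12
Installment 7: $1,480.12 +$28.00 interest = $1,508.12; pay $431.00 → $1,077.12
Installment 8: $1,077.12 +$28.00 interest = $1,105.12; pay $431.00 → $674.12
Installment 9: $674.12 +$28.00 interest = $702.12; pay $431.00 → $271.12
Installment 10: $271.12 +$28.00 interest = $299.12; pay $299.12 → $0.00
Total paid: $5,805.12

$5,805.12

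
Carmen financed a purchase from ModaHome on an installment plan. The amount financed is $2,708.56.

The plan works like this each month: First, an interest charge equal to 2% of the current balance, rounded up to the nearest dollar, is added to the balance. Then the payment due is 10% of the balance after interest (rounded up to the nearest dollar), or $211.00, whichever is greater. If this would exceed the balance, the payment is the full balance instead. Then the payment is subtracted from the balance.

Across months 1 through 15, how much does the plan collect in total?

Month 1: $2,708.56 +$55.00 interest = $2,763.56; pay $277.00 → $2,486.56
Month 2: $2,486.56 +$50.00 interest = $2,536.56; pay $254.00 → $2,282.56
Month 3: $2,282.56 +$46.00 interest = $2,328.56; pay $233.00 → $2,095.56
Month 4: $2,095.56 +$42.00 interest = $2,137.56; pay $214.00 → $1,923.56
Month 5: $1,923.56 +$39.00 interest = $1,962.56; pay $211.00 → $1,751.56
Month 6: $1,751.56 +$36.00 interest = $1,787.56; pay $211.00 → $1,576.56
Month 7: $1,576.56 +$32.00 interest = $1,608.56; pay $211.00 → $1,397.56
Month 8: $1,397.56 +$28.00 interest = $1,425.56; pay $211.00 → $1,214.56
Month 9: $1,214.56 +$25.00 interest = $1,239.56; pay $211.00 → $1,028.56
Month 10: $1,028.56 +$21.00 interest = $1,049.56; pay $211.00 → $838.56
Month 11: $838.56 +$17.00 interest = $855.56; pay $211.00 → $644.56
Month 12: $644.56 +$13.00 interest = $657.56; pay $211.00 → $446.56
Month 13: $446.56 +$9.00 interest = $455.56; pay $211.00 → $244.56
Month 14: $244.56 +$5.00 interest = $249.56; pay $211.00 → $38.56
Month 15: $38.56 +$1.00 interest = $39.56; pay $39.56 → $0.00
Total paid: $3,127.56

$3,127.56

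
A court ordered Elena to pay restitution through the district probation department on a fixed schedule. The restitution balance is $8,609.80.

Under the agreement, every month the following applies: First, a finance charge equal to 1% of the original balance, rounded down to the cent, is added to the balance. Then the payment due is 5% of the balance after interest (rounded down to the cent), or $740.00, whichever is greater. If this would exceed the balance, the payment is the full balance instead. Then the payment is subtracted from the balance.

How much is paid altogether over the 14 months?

Month 1: $8,609.80 +$86.09 interest = $8,695.89; pay $740.00 → $7,955.89
Month 2: $7,955.89 +$86.09 interest = $8,041.98; pay $740.00 → $7,301.98
Month 3: $7,301.98 +$86.09 interest = $7,388.07; pay $740.00 → $6,648.07
Month 4: $6,648.07 +$86.09 interest = $6,734.16; pay $740.00 → $5,994.16
Month 5: $5,994.16 +$86.09 interest = $6,080.25; pay $740.00 → $5,340.25
Month 6: $5,340.25 +$86.09 interest = $5,426.34; pay $740.00 → $4,686.34
Month 7: $4,686.34 +$86.09 interest = $4,772.43; pay $740.00 → $4,032.43
Month 8: $4,032.43 +$86.09 interest = $4,118.52; pay $740.00 → $3,378.52
Month 9: $3,378.52 +$86.09 interest = $3,464.61; pay $740.00 → $2,724.61
Month 10: $2,724.61 +$86.09 interest = $2,810.70; pay $740.00 → $2,070.70
Month 11: $2,070.70 +$86.09 interest = $2,156.79; pay $740.00 → $1,416.79
Month 12: $1,416.79 +$86.09 interest = $1,502.88; pay $740.00 → $762.88
Month 13: $762.88 +$86.09 interest = $848.97; pay $740.00 → $108.97
Month 14: $108.97 +$86.09 interest = $195.06; pay $195.06 → $0.00
Total paid: $9,815.06

$9,815.06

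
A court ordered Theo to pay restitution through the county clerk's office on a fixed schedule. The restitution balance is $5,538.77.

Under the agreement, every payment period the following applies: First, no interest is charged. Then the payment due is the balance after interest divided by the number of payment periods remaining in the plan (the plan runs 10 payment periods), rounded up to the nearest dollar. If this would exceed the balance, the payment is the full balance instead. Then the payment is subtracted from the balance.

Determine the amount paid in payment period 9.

Payment period 1: opening $5,538.77; payment $554.00; balance $4,984.77
Payment period 2: opening $4,984.77; payment $554.00; balance $4,430.77
Payment period 3: opening $4,430.77; payment $554.00; balance $3,876.77
Payment period 4: opening $3,876.77; payment $554.00; balance $3,322.77
Payment period 5: opening $3,322.77; payment $554.00; balance $2,768.77
Payment period 6: opening $2,768.77; payment $554.00; balance $2,214.77
Payment period 7: opening $2,214.77; payment $554.00; balance $1,660.77
Payment period 8: opening $1,660.77; payment $554.00; balance $1,106.77
Payment period 9: opening $1,106.77; payment $554.00; balance $552.77

$554.00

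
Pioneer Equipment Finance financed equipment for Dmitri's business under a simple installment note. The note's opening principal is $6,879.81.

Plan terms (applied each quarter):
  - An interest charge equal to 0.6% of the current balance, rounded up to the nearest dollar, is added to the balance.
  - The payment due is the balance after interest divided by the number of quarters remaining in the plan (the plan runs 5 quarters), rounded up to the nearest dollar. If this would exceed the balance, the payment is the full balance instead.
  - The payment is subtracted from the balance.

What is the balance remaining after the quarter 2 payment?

Quarter 1: opening $6,879.81; interest $42.00 → $6,921.81; payment $1,385.00; balance $5,536.81
Quarter 2: opening $5,536.81; interest $34.00 → $5,570.81; payment $1,393.00; balance $4,177.81

$4,177.81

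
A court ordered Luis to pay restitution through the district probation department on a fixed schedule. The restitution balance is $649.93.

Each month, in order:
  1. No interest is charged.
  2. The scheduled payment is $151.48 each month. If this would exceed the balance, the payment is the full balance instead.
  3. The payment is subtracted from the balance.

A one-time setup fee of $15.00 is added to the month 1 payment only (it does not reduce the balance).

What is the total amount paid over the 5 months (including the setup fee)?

# | Opening | Payment | Fee | End bal
1 | $649.93 | $151.48 | $15.00 | $498.45
2 | $498.45 | $151.48 | — | $346.97
3 | $346.97 | $151.48 | — | $195.49
4 | $195.49 | $151.48 | — | $44.01
5 | $44.01 | $44.01 | — | $0.00
Total paid: $664.93

$664.93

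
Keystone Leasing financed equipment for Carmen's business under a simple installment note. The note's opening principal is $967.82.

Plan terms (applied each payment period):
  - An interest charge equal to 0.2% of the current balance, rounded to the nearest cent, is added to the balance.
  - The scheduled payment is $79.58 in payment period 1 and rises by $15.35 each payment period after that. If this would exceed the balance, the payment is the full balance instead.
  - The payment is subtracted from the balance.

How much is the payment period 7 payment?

$171.68

Payment period 1: opening $967.82; interest $1.94 → $969.76; payment $79.58; balance $890.18
Payment period 2: opening $890.18; interest $1.78 → $891.96; payment $94.93; balance $797.03
Payment period 3: opening $797.03; interest $1.59 → $798.62; payment $110.28; balance $688.34
Payment period 4: opening $688.34; interest $1.38 → $689.72; payment $125.63; balance $564.09
Payment period 5: opening $564.09; interest $1.13 → $565.22; payment $140.98; balance $424.24
Payment period 6: opening $424.24; interest $0.85 → $425.09; payment $156.33; balance $268.76
Payment period 7: opening $268.76; interest $0.54 → $269.30; payment $171.68; balance $97.62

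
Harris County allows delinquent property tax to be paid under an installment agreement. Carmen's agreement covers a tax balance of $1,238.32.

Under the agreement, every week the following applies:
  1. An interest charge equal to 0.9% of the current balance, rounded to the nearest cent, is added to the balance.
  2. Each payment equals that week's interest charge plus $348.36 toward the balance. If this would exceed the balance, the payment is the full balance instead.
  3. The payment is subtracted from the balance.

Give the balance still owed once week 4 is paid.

$0.00

Week 1: $1,238.32 +$11.14 interest = $1,249.46; pay $359.50 → $889.96
Week 2: $889.96 +$8.01 interest = $897.97; pay $356.37 → $541.60
Week 3: $541.60 +$4.87 interest = $546.47; pay $353.23 → $193.24
Week 4: $193.24 +$1.74 interest = $194.98; pay $194.98 → $0.00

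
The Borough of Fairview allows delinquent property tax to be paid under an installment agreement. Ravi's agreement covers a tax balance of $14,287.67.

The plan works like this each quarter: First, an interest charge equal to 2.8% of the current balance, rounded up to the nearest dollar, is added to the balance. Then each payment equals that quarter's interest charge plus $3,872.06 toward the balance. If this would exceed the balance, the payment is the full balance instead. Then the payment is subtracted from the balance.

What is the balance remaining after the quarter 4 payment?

Quarter 1: $14,287.67 +$401.00 interest = $14,688.67; pay $4,273.06 → $10,415.61
Quarter 2: $10,415.61 +$292.00 interest = $10,707.61; pay $4,164.06 → $6,543.55
Quarter 3: $6,543.55 +$184.00 interest = $6,727.55; pay $4,056.06 → $2,671.49
Quarter 4: $2,671.49 +$75.00 interest = $2,746.49; pay $2,746.49 → $0.00

$0.00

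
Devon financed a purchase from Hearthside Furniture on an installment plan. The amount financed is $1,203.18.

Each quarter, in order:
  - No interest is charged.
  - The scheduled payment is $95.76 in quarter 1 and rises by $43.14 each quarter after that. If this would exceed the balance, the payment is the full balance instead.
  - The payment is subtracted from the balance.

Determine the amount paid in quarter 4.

$225.18

Quarter 1: opening $1,203.18; payment $95.76; balance $1,107.42
Quarter 2: opening $1,107.42; payment $138.90; balance $968.52
Quarter 3: opening $968.52; payment $182.04; balance $786.48
Quarter 4: opening $786.48; payment $225.18; balance $561.30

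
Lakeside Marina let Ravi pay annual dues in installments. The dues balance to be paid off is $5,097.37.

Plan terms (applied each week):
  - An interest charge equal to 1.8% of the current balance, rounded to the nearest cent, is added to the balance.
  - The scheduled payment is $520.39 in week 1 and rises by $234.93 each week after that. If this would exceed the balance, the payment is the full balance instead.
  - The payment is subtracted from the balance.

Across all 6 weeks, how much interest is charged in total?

# | Opening | Interest | Payment | End bal
1 | $5,097.37 | $91.75 | $520.39 | $4,668.73
2 | $4,668.73 | $84.04 | $755.32 | $3,997.45
3 | $3,997.45 | $71.95 | $990.25 | $3,079.15
4 | $3,079.15 | $55.42 | $1,225.18 | $1,909.39
5 | $1,909.39 | $34.37 | $1,460.11 | $483.65
6 | $483.65 | $8.71 | $492.36 | $0.00
Total interest: $91.75 + $84.04 + $71.95 + $55.42 + $34.37 + $8.71 = $346.24

$346.24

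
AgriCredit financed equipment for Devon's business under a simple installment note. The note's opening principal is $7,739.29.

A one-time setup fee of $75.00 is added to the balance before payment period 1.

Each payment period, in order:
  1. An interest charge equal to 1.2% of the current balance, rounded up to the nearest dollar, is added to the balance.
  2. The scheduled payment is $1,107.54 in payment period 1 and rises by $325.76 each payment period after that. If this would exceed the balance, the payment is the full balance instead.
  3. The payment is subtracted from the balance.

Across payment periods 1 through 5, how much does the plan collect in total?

$8,123.29

Payment period 1: opening $7,814.29; interest $94.00 → $7,908.29; payment $1,107.54; balance $6,800.75
Payment period 2: opening $6,800.75; interest $82.00 → $6,882.75; payment $1,433.30; balance $5,449.45
Payment period 3: opening $5,449.45; interest $66.00 → $5,515.45; payment $1,759.06; balance $3,756.39
Payment period 4: opening $3,756.39; interest $46.00 → $3,802.39; payment $2,084.82; balance $1,717.57
Payment period 5: opening $1,717.57; interest $21.00 → $1,738.57; payment $1,738.57; balance $0.00
Total paid: $8,123.29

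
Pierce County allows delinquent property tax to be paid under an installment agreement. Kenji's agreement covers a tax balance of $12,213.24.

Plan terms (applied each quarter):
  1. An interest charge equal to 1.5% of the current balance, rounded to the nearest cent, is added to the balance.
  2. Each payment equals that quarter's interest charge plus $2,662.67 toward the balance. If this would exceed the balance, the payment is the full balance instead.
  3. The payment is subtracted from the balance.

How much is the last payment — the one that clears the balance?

Quarter 1: opening $12,213.24; interest $183.20 → $12,396.44; payment $2,845.87; balance $9,550.57
Quarter 2: opening $9,550.57; interest $143.26 → $9,693.83; payment $2,805.93; balance $6,887.90
Quarter 3: opening $6,887.90; interest $103.32 → $6,991.22; payment $2,765.99; balance $4,225.23
Quarter 4: opening $4,225.23; interest $63.38 → $4,288.61; payment $2,726.05; balance $1,562.56
Quarter 5: opening $1,562.56; interest $23.44 → $1,586.00; payment $1,586.00; balance $0.00

$1,586.00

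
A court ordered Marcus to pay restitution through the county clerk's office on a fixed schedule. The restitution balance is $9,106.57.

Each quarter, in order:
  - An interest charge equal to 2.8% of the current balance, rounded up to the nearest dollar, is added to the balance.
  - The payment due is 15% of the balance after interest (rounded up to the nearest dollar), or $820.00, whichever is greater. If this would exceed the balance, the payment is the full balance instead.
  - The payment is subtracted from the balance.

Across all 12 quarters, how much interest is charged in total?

Quarter 1: opening $9,106.57; interest $255.00 → $9,361.57; payment $1,405.00; balance $7,956.57
Quarter 2: opening $7,956.57; interest $223.00 → $8,179.57; payment $1,227.00; balance $6,952.57
Quarter 3: opening $6,952.57; interest $195.00 → $7,147.57; payment $1,073.00; balance $6,074.57
Quarter 4: opening $6,074.57; interest $171.00 → $6,245.57; payment $937.00; balance $5,308.57
Quarter 5: opening $5,308.57; interest $149.00 → $5,457.57; payment $820.00; balance $4,637.57
Quarter 6: opening $4,637.57; interest $130.00 → $4,767.57; payment $820.00; balance $3,947.57
Quarter 7: opening $3,947.57; interest $111.00 → $4,058.57; payment $820.00; balance $3,238.57
Quarter 8: opening $3,238.57; interest $91.00 → $3,329.57; payment $820.00; balance $2,509.57
Quarter 9: opening $2,509.57; interest $71.00 → $2,580.57; payment $820.00; balance $1,760.57
Quarter 10: opening $1,760.57; interest $50.00 → $1,810.57; payment $820.00; balance $990.57
Quarter 11: opening $990.57; interest $28.00 → $1,018.57; payment $820.00; balance $198.57
Quarter 12: opening $198.57; interest $6.00 → $204.57; payment $204.57; balance $0.00
Total interest: $255.00 + $223.00 + $195.00 + $171.00 + $149.00 + $130.00 + $111.00 + $91.00 + $71.00 + $50.00 + $28.00 + $6.00 = $1,480.00

$1,480.00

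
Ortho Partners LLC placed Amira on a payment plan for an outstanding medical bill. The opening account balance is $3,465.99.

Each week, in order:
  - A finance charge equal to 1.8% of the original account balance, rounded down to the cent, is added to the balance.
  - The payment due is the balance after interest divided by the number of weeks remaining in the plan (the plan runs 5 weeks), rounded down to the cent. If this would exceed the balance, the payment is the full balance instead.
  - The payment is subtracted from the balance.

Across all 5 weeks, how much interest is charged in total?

$311.90

# | Opening | Interest | Payment | End bal
1 | $3,465.99 | $62.38 | $705.67 | $2,822.70
2 | $2,822.70 | $62.38 | $721.27 | $2,163.81
3 | $2,163.81 | $62.38 | $742.06 | $1,484.13
4 | $1,484.13 | $62.38 | $773.25 | $773.26
5 | $773.26 | $62.38 | $835.64 | $0.00
Total interest: $62.38 + $62.38 + $62.38 + $62.38 + $62.38 = $311.90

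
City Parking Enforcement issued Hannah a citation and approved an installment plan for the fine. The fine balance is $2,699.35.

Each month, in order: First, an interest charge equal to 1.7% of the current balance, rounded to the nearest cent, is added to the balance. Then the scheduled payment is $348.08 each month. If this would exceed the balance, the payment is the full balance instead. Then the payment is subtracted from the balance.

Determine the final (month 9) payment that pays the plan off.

$135.24

Month 1: $2,699.35 +$45.89 interest = $2,745.24; pay $348.08 → $2,397.16
Month 2: $2,397.16 +$40.75 interest = $2,437.91; pay $348.08 → $2,089.83
Month 3: $2,089.83 +$35.53 interest = $2,125.36; pay $348.08 → $1,777.28
Month 4: $1,777.28 +$30.21 interest = $1,807.49; pay $348.08 → $1,459.41
Month 5: $1,459.41 +$24.81 interest = $1,484.22; pay $348.08 → $1,136.14
Month 6: $1,136.14 +$19.31 interest = $1,155.45; pay $348.08 → $807.37
Month 7: $807.37 +$13.73 interest = $821.10; pay $348.08 → $473.02
Month 8: $473.02 +$8.04 interest = $481.06; pay $348.08 → $132.98
Month 9: $132.98 +$2.26 interest = $135.24; pay $135.24 → $0.00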